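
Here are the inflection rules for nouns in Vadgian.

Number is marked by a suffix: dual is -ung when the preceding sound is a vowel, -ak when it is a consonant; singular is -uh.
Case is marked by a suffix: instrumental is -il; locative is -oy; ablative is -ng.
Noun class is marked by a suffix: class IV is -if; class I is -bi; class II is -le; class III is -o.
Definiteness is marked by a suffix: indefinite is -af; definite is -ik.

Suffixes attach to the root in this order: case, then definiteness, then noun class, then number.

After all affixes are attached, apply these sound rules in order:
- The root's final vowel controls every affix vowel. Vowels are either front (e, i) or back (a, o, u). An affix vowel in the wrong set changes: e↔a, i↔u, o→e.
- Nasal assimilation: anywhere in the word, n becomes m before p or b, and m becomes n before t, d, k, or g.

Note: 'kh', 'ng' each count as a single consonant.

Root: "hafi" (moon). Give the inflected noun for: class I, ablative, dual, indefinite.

hafingefbiing

Attach case ablative -ng → hafing.
Attach definiteness indefinite -af → hafingaf.
Attach noun class class I -bi → hafingafbi.
Attach number dual -ung (after vowel 'i') → hafingafbiung.
Apply vowel harmony: hafingafbiung → hafingefbiing.
Nasal assimilation: no change.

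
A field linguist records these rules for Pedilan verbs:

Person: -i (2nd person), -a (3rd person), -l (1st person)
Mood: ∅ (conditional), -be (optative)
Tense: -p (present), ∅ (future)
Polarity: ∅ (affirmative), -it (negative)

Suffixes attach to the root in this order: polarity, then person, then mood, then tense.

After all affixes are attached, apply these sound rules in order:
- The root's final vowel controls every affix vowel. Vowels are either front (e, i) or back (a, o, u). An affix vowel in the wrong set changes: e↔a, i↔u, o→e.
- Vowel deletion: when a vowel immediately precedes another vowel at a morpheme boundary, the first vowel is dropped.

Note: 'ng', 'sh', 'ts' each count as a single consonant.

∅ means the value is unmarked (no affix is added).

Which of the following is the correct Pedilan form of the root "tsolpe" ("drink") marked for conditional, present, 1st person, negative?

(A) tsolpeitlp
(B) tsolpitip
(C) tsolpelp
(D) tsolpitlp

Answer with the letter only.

D

Attach polarity negative -it → tsolpeit.
Attach person 1st person -l → tsolpeitl.
mood = conditional: zero marking, form stays tsolpeitl.
Attach tense present -p → tsolpeitlp.
Vowel harmony: no change.
Apply vowel deletion: tsolpeitlp → tsolpitlp.
So the correct form is tsolpitlp, option (D).
(C) tsolpelp is wrong: it uses affirmative instead of negative for polarity.
(B) tsolpitip is wrong: it uses 2nd person instead of 1st person for person.
(A) tsolpeitlp is wrong: it fails to apply the sound rule(s).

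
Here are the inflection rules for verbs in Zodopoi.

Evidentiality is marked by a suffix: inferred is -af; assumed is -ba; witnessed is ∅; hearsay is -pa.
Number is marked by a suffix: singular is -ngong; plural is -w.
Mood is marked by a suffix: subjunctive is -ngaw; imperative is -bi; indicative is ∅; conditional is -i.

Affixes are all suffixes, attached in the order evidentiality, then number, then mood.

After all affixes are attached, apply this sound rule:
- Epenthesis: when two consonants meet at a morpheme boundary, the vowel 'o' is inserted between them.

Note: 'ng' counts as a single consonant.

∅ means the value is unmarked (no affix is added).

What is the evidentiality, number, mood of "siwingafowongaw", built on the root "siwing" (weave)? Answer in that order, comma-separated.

Segment: siwing-af-w-ngaw.
evidentiality: -af → inferred.
number: -w → plural.
mood: -ngaw → subjunctive.

inferred, plural, subjunctive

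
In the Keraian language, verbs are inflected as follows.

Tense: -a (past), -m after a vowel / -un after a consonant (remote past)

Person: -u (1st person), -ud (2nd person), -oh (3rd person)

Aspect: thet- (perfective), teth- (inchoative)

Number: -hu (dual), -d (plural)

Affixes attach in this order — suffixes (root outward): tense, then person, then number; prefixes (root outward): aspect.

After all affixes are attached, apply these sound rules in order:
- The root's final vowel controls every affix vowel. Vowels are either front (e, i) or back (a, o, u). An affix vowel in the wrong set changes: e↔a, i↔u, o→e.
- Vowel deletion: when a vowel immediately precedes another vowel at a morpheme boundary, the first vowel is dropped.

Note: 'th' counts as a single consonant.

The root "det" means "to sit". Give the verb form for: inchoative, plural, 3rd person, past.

tethdetehd

Attach tense past -a → deta.
Attach person 3rd person -oh → detaoh.
Attach number plural -d → detaohd.
Attach aspect inchoative teth- → tethdetaohd.
Apply vowel harmony: tethdetaohd → tethdeteehd.
Apply vowel deletion: tethdeteehd → tethdetehd.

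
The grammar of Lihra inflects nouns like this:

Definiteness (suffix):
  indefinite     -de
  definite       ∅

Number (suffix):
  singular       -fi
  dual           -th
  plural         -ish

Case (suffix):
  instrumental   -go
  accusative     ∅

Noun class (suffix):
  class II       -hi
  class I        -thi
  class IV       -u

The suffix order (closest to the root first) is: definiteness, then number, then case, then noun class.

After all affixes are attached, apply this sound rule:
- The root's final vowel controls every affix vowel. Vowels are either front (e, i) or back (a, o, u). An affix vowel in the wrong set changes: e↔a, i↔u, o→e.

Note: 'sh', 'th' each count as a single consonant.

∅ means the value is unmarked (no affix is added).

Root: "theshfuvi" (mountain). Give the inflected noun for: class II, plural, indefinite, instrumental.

Attach definiteness indefinite -de → theshfuvide.
Attach number plural -ish → theshfuvideish.
Attach case instrumental -go → theshfuvideishgo.
Attach noun class class II -hi → theshfuvideishgohi.
Apply vowel harmony: theshfuvideishgohi → theshfuvideishgehi.

theshfuvideishgehi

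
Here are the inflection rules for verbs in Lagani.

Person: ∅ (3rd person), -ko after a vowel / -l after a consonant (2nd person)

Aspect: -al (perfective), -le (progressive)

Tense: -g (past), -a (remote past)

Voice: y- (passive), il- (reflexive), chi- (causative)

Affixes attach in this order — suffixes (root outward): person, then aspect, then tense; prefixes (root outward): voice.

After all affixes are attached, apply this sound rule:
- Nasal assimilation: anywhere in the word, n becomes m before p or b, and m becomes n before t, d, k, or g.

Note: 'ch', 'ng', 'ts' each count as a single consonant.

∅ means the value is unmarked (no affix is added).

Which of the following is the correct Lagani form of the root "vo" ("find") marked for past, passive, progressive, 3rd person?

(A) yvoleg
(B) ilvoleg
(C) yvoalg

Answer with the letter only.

person = 3rd person: zero marking, form stays vo.
Attach aspect progressive -le → vole.
Attach tense past -g → voleg.
Attach voice passive y- → yvoleg.
Nasal assimilation: no change.
So the correct form is yvoleg, option (A).
(C) yvoalg is wrong: it uses perfective instead of progressive for aspect.
(B) ilvoleg is wrong: it uses reflexive instead of passive for voice.

A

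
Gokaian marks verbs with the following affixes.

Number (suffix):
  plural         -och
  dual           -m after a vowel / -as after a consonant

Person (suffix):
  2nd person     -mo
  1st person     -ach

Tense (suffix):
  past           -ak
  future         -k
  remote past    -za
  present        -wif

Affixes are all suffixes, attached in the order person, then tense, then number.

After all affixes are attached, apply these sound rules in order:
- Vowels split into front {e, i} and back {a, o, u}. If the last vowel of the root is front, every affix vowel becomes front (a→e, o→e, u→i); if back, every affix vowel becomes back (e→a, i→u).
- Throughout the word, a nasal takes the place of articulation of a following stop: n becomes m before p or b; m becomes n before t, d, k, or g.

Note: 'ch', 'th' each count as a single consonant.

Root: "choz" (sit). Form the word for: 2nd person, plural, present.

chozmowufoch

Attach person 2nd person -mo → chozmo.
Attach tense present -wif → chozmowif.
Attach number plural -och → chozmowifoch.
Apply vowel harmony: chozmowifoch → chozmowufoch.
Nasal assimilation: no change.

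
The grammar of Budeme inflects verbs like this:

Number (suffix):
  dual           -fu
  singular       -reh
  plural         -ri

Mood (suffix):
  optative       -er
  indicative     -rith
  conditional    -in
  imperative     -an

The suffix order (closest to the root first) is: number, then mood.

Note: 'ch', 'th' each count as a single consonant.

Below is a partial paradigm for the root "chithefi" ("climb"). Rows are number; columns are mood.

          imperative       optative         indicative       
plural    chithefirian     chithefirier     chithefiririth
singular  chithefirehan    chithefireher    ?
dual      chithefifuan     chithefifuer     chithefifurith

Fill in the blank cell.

chithefirehrith

Attach number singular -reh → chithefireh.
Attach mood indicative -rith → chithefirehrith.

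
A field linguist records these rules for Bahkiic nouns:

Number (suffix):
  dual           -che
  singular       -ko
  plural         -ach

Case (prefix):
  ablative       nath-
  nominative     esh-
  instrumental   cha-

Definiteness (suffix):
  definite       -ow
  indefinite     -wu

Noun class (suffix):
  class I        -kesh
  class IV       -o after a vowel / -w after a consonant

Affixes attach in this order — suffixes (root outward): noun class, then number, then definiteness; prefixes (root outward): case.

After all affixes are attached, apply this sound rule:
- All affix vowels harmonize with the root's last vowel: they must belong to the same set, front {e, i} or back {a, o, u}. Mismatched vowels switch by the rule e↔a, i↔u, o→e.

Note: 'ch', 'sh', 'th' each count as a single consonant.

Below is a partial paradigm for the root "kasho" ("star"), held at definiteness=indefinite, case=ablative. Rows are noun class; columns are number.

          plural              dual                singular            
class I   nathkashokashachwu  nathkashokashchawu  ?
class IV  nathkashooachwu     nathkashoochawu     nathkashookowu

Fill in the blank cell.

Attach noun class class I -kesh → kashokesh.
Attach number singular -ko → kashokeshko.
Attach definiteness indefinite -wu → kashokeshkowu.
Attach case ablative nath- → nathkashokeshkowu.
Apply vowel harmony: nathkashokeshkowu → nathkashokashkowu.

nathkashokashkowu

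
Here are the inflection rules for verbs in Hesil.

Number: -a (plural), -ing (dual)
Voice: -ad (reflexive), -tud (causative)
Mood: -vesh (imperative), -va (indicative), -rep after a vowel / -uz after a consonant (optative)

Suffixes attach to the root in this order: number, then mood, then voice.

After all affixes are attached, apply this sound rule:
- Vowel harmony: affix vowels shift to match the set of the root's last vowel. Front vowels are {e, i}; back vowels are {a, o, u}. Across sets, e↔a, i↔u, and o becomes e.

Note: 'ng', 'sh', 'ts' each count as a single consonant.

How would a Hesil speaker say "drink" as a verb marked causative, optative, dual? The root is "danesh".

daneshingiztid

Attach number dual -ing → daneshing.
Attach mood optative -uz (after consonant 'ng') → daneshinguz.
Attach voice causative -tud → daneshinguztud.
Apply vowel harmony: daneshinguztud → daneshingiztid.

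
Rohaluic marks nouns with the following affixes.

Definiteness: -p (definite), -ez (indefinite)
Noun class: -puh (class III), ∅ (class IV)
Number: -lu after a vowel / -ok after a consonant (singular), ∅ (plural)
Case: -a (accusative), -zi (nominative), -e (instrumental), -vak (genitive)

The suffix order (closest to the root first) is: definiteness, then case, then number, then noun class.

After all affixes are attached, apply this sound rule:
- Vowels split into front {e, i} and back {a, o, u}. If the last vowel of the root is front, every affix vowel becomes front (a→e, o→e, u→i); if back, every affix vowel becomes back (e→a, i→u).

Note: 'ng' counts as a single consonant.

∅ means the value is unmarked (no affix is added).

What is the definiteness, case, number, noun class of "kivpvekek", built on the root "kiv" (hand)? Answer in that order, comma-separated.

definite, genitive, singular, class IV

Segment: kiv-p-vak-ok.
definiteness: -p → definite.
case: -vak → genitive.
number: -lu/ok → singular.
noun class: ∅ → class IV.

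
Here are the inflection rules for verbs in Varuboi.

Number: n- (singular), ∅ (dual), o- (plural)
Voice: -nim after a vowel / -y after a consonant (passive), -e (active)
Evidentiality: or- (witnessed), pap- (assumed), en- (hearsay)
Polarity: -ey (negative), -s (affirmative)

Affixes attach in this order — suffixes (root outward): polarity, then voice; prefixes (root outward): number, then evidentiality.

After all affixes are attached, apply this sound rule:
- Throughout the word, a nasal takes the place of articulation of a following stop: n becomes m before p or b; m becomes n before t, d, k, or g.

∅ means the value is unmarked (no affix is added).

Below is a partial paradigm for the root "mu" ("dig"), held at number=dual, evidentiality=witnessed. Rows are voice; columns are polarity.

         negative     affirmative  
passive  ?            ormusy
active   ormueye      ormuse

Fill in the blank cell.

ormueyy

Attach polarity negative -ey → muey.
Attach voice passive -y (after consonant 'y') → mueyy.
number = dual: zero marking, form stays mueyy.
Attach evidentiality witnessed or- → ormueyy.
Nasal assimilation: no change.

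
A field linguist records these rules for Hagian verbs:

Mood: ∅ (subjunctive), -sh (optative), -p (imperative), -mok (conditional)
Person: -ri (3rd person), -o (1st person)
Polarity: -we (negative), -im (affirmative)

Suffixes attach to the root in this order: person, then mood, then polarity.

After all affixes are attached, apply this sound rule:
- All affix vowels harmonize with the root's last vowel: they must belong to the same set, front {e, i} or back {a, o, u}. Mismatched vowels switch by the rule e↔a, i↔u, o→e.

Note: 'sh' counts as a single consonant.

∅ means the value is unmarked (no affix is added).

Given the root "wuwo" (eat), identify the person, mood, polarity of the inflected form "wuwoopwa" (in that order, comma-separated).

Segment: wuwo-o-p-we.
person: -o → 1st person.
mood: -p → imperative.
polarity: -we → negative.

1st person, imperative, negative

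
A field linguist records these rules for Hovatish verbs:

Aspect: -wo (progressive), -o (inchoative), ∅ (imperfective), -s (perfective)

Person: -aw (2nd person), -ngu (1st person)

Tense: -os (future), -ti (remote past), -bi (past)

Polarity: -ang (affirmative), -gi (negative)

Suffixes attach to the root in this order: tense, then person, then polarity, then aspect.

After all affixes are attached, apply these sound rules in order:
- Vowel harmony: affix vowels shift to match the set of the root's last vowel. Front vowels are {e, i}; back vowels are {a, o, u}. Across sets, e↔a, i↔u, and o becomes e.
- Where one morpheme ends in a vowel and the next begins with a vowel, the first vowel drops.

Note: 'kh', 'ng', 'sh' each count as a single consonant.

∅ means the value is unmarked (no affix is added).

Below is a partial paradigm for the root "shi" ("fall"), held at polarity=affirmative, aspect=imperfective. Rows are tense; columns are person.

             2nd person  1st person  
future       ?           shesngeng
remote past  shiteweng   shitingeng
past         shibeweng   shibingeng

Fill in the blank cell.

sheseweng

Attach tense future -os → shios.
Attach person 2nd person -aw → shiosaw.
Attach polarity affirmative -ang → shiosawang.
aspect = imperfective: zero marking, form stays shiosawang.
Apply vowel harmony: shiosawang → shieseweng.
Apply vowel deletion: shieseweng → sheseweng.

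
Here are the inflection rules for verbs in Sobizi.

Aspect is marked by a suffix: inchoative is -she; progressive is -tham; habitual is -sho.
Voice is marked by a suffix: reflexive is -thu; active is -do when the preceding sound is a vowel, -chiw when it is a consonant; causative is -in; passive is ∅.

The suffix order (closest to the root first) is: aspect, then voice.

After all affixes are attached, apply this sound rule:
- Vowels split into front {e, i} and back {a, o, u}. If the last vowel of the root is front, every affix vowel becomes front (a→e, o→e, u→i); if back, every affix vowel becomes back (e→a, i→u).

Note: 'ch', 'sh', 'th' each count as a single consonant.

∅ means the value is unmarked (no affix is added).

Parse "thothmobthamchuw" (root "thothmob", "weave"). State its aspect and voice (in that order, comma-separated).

Segment: thothmob-tham-chiw.
aspect: -tham → progressive.
voice: -do/chiw → active.

progressive, active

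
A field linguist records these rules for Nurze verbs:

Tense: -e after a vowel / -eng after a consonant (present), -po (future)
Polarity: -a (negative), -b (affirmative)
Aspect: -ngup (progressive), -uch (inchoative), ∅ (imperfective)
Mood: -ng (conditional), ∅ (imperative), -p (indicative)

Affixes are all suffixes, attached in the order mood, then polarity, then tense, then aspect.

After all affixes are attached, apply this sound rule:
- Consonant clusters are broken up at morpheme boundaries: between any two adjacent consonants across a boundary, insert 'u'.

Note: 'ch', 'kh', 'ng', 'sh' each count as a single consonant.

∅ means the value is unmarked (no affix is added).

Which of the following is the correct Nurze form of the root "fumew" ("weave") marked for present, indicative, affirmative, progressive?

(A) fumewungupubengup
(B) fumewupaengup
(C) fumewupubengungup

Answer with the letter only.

C

Attach mood indicative -p → fumewp.
Attach polarity affirmative -b → fumewpb.
Attach tense present -eng (after consonant 'b') → fumewpbeng.
Attach aspect progressive -ngup → fumewpbengngup.
Apply epenthesis: fumewpbengngup → fumewupubengungup.
So the correct form is fumewupubengungup, option (C).
(A) fumewungupubengup is wrong: it has the affixes in the wrong order.
(B) fumewupaengup is wrong: it uses negative instead of affirmative for polarity.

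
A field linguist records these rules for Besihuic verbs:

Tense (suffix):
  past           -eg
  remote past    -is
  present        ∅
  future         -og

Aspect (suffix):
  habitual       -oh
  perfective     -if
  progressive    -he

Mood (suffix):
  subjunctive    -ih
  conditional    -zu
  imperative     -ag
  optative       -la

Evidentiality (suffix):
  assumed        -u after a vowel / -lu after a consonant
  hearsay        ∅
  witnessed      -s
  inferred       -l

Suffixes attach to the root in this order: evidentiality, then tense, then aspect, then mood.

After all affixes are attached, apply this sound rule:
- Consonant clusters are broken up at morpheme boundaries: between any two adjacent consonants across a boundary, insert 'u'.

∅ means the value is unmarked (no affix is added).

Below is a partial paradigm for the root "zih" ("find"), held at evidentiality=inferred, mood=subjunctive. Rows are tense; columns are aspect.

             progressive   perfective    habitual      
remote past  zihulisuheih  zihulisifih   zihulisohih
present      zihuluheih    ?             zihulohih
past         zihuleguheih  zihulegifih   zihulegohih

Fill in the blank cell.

zihulifih

Attach evidentiality inferred -l → zihl.
tense = present: zero marking, form stays zihl.
Attach aspect perfective -if → zihlif.
Attach mood subjunctive -ih → zihlifih.
Apply epenthesis: zihlifih → zihulifih.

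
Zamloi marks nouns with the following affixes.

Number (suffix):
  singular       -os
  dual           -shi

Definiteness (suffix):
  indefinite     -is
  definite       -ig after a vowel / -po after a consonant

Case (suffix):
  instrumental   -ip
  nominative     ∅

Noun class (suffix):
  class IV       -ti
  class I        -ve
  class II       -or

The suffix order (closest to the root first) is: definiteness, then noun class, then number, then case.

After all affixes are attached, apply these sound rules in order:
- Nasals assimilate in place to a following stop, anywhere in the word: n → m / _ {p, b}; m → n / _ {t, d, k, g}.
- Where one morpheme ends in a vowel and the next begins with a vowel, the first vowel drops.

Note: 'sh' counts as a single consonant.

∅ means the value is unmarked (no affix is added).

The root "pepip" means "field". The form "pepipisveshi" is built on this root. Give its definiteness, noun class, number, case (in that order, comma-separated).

Segment: pepip-is-ve-shi.
definiteness: -is → indefinite.
noun class: -ve → class I.
number: -shi → dual.
case: ∅ → nominative.

indefinite, class I, dual, nominative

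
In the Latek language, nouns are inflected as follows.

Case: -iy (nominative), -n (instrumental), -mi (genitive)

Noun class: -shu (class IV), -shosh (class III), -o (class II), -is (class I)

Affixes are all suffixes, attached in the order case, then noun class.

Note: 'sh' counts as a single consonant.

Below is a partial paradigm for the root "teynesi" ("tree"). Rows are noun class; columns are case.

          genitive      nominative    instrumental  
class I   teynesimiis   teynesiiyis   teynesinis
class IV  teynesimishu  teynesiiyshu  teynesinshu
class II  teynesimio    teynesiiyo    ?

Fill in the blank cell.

teynesino

Attach case instrumental -n → teynesin.
Attach noun class class II -o → teynesino.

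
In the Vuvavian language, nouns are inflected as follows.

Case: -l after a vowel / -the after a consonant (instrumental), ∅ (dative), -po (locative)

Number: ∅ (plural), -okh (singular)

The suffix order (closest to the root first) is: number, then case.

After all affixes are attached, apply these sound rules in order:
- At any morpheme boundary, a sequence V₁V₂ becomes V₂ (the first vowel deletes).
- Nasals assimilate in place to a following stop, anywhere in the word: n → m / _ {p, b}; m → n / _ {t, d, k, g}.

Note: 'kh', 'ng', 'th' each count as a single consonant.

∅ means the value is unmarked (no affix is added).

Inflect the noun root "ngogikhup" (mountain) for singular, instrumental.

ngogikhupokhthe

Attach number singular -okh → ngogikhupokh.
Attach case instrumental -the (after consonant 'kh') → ngogikhupokhthe.
Vowel deletion: no change.
Nasal assimilation: no change.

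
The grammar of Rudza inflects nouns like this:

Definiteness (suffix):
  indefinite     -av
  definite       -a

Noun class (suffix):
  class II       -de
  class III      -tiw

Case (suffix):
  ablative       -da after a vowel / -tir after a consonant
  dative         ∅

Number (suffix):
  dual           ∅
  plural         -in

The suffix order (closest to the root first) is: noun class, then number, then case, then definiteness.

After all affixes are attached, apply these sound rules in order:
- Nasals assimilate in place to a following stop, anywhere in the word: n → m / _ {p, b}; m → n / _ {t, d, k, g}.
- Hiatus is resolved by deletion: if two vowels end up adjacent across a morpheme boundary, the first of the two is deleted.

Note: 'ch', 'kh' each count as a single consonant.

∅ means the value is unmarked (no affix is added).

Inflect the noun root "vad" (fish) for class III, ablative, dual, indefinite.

vadtiwtirav

Attach noun class class III -tiw → vadtiw.
number = dual: zero marking, form stays vadtiw.
Attach case ablative -tir (after consonant 'w') → vadtiwtir.
Attach definiteness indefinite -av → vadtiwtirav.
Nasal assimilation: no change.
Vowel deletion: no change.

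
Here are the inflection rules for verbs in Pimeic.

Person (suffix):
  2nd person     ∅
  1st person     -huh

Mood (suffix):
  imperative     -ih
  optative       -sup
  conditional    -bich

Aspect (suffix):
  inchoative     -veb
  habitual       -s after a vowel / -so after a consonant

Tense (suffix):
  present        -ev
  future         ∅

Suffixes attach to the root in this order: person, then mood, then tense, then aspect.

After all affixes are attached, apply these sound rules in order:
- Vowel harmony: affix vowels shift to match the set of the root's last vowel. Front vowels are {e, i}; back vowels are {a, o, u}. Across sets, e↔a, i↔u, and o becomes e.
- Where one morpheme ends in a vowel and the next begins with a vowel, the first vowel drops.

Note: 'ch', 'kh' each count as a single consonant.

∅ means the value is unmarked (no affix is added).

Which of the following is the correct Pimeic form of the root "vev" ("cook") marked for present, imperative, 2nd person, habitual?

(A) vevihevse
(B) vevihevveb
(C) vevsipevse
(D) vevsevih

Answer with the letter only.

person = 2nd person: zero marking, form stays vev.
Attach mood imperative -ih → vevih.
Attach tense present -ev → vevihev.
Attach aspect habitual -so (after consonant 'v') → vevihevso.
Apply vowel harmony: vevihevso → vevihevse.
Vowel deletion: no change.
So the correct form is vevihevse, option (A).
(C) vevsipevse is wrong: it uses optative instead of imperative for mood.
(B) vevihevveb is wrong: it uses inchoative instead of habitual for aspect.
(D) vevsevih is wrong: it has the affixes in the wrong order.

A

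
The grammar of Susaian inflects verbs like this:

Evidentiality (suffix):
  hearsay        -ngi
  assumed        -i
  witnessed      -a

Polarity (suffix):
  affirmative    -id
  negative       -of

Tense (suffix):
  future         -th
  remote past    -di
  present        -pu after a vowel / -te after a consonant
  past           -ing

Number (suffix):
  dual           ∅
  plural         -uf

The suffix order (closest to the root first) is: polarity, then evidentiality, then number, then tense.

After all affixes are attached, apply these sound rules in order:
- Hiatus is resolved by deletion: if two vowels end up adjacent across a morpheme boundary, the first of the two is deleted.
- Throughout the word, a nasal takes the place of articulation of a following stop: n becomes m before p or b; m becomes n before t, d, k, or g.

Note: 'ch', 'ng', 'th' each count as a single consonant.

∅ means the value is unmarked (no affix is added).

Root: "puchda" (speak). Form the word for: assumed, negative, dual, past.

puchdofing

Attach polarity negative -of → puchdaof.
Attach evidentiality assumed -i → puchdaofi.
number = dual: zero marking, form stays puchdaofi.
Attach tense past -ing → puchdaofiing.
Apply vowel deletion: puchdaofiing → puchdofing.
Nasal assimilation: no change.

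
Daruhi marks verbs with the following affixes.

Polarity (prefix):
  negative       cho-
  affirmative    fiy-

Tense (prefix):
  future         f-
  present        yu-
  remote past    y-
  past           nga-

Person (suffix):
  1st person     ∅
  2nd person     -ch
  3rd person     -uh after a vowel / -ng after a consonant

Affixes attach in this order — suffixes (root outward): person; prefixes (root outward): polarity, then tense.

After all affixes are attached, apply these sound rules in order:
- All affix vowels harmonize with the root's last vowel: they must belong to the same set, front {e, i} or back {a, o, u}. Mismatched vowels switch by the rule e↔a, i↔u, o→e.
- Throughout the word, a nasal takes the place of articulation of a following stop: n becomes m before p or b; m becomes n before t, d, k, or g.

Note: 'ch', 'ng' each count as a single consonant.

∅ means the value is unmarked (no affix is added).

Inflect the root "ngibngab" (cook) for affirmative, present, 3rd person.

Attach person 3rd person -ng (after consonant 'b') → ngibngabng.
Attach polarity affirmative fiy- → fiyngibngabng.
Attach tense present yu- → yufiyngibngabng.
Apply vowel harmony: yufiyngibngabng → yufuyngibngabng.
Nasal assimilation: no change.

yufuyngibngabng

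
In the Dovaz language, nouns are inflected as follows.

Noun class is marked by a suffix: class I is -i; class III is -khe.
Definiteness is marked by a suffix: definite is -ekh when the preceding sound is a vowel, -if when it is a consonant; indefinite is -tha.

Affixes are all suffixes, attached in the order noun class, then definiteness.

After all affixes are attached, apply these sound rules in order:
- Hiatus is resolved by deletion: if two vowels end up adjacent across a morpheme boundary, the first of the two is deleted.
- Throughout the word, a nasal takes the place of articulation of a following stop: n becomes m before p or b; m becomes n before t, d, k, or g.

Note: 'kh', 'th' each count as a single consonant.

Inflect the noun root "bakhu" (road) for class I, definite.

bakhekh

Attach noun class class I -i → bakhui.
Attach definiteness definite -ekh (after vowel 'i') → bakhuiekh.
Apply vowel deletion: bakhuiekh → bakhekh.
Nasal assimilation: no change.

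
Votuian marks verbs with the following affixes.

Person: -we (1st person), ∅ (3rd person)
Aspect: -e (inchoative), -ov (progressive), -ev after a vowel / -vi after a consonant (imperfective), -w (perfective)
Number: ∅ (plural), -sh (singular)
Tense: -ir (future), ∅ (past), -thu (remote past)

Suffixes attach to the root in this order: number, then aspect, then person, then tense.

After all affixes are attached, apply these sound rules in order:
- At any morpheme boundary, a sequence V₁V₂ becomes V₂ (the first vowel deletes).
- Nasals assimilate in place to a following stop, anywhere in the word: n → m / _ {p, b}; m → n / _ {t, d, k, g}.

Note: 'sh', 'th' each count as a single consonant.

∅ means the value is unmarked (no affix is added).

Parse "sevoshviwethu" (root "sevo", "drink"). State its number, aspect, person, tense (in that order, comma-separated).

Segment: sevo-sh-vi-we-thu.
number: -sh → singular.
aspect: -ev/vi → imperfective.
person: -we → 1st person.
tense: -thu → remote past.

singular, imperfective, 1st person, remote past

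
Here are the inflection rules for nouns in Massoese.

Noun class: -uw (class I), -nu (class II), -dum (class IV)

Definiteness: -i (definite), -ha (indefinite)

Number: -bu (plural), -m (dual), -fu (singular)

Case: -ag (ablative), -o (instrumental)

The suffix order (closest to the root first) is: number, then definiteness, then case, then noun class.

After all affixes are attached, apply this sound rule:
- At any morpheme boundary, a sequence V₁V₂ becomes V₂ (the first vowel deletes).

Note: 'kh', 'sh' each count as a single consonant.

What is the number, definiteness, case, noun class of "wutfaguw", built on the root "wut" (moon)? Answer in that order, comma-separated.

singular, definite, ablative, class I

Segment: wut-fu-i-ag-uw.
number: -fu → singular.
definiteness: -i → definite.
case: -ag → ablative.
noun class: -uw → class I.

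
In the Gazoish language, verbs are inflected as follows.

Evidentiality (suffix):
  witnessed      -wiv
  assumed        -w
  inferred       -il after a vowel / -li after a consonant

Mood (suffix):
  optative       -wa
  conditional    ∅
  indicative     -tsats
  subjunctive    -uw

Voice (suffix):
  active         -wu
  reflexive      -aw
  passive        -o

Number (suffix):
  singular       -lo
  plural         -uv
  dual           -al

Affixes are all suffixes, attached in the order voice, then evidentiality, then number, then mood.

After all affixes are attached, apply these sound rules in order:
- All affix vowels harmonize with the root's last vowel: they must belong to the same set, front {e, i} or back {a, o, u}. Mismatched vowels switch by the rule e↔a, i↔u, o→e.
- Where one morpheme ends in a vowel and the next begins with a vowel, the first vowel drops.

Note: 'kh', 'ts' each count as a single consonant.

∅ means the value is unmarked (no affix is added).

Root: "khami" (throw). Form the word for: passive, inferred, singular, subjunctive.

khamilliw

Attach voice passive -o → khamio.
Attach evidentiality inferred -il (after vowel 'o') → khamioil.
Attach number singular -lo → khamioillo.
Attach mood subjunctive -uw → khamioillouw.
Apply vowel harmony: khamioillouw → khamieilleiw.
Apply vowel deletion: khamieilleiw → khamilliw.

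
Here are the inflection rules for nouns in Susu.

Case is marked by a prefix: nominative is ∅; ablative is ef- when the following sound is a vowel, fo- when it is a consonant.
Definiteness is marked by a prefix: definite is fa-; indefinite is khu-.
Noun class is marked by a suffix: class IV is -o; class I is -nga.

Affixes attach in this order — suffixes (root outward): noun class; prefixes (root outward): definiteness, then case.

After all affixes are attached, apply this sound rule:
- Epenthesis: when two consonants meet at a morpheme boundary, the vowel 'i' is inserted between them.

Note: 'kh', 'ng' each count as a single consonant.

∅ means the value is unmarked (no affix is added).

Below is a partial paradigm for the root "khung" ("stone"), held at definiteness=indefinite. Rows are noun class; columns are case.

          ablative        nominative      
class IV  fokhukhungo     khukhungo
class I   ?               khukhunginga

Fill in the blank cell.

fokhukhunginga

Attach noun class class I -nga → khungnga.
Attach definiteness indefinite khu- → khukhungnga.
Attach case ablative fo- (before consonant 'kh') → fokhukhungnga.
Apply epenthesis: fokhukhungnga → fokhukhunginga.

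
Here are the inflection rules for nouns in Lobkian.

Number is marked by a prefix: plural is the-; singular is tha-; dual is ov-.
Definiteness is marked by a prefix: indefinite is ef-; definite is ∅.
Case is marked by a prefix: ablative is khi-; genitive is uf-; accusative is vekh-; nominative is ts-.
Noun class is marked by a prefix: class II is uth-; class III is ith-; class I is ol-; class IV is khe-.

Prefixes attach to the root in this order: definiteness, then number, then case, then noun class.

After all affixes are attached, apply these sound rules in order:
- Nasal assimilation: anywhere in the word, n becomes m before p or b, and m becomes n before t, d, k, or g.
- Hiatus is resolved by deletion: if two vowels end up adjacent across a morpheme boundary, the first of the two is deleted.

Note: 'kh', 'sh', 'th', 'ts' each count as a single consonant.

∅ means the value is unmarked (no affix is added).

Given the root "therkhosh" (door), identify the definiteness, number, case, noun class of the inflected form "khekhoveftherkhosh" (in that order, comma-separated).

indefinite, dual, ablative, class IV

Segment: khe-khi-ov-ef-therkhosh.
definiteness: ef- → indefinite.
number: ov- → dual.
case: khi- → ablative.
noun class: khe- → class IV.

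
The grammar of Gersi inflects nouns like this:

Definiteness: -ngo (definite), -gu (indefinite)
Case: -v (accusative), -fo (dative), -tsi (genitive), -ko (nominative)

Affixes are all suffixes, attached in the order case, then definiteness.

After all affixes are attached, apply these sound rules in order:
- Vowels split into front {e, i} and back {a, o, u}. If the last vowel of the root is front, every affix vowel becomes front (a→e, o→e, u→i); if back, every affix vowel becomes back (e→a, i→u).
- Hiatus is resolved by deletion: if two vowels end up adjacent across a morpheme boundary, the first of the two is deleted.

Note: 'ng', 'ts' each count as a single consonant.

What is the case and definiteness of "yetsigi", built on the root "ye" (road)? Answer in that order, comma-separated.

genitive, indefinite

Segment: ye-tsi-gu.
case: -tsi → genitive.
definiteness: -gu → indefinite.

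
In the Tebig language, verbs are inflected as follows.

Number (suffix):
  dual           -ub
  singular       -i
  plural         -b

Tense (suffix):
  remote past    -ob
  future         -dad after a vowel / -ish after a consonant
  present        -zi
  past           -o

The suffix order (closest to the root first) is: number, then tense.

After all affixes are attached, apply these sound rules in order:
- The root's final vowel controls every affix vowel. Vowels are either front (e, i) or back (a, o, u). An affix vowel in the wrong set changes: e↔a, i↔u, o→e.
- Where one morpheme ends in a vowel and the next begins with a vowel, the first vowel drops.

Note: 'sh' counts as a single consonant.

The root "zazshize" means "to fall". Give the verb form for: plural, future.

Attach number plural -b → zazshizeb.
Attach tense future -ish (after consonant 'b') → zazshizebish.
Vowel harmony: no change.
Vowel deletion: no change.

zazshizebish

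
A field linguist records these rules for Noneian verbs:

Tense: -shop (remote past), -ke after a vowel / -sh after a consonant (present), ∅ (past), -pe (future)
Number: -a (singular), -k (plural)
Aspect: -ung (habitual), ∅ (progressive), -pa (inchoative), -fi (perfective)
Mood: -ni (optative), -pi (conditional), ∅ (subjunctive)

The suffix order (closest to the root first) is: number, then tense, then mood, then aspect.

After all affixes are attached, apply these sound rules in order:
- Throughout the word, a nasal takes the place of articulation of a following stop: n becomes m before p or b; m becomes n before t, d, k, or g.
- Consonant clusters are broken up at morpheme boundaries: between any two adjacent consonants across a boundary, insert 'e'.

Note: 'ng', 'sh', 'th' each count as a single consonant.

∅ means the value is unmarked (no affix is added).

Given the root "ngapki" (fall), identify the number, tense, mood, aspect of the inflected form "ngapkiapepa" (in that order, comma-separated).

singular, future, subjunctive, inchoative

Segment: ngapki-a-pe-pa.
number: -a → singular.
tense: -pe → future.
mood: ∅ → subjunctive.
aspect: -pa → inchoative.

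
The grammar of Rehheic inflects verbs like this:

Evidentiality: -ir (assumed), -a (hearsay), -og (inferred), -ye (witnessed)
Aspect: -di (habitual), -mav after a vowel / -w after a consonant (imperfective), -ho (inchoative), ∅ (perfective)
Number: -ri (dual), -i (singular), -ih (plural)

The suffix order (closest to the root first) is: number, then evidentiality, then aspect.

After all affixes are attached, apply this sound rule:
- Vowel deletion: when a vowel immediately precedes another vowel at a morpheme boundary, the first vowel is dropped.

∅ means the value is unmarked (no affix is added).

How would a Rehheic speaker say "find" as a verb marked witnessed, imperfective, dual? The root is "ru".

ruriyemav

Attach number dual -ri → ruri.
Attach evidentiality witnessed -ye → ruriye.
Attach aspect imperfective -mav (after vowel 'e') → ruriyemav.
Vowel deletion: no change.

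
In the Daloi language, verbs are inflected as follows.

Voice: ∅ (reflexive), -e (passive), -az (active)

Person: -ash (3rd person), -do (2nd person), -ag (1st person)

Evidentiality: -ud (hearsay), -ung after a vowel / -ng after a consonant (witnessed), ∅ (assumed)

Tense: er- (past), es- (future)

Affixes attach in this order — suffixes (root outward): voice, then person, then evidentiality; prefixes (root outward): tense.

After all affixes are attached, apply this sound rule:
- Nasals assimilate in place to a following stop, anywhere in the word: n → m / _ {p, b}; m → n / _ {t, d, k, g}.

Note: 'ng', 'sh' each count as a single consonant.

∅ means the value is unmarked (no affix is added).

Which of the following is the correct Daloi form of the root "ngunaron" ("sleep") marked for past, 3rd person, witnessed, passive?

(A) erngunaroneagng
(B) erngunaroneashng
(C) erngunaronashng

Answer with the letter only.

Attach voice passive -e → ngunarone.
Attach person 3rd person -ash → ngunaroneash.
Attach tense past er- → erngunaroneash.
Attach evidentiality witnessed -ng (after consonant 'sh') → erngunaroneashng.
Nasal assimilation: no change.
So the correct form is erngunaroneashng, option (B).
(A) erngunaroneagng is wrong: it uses 1st person instead of 3rd person for person.
(C) erngunaronashng is wrong: it uses reflexive instead of passive for voice.

B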